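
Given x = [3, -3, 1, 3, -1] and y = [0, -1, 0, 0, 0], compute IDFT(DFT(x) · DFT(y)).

(x ⊛ y)[n] = Σ(m=0 to 4) x[m] · y[(n-m) mod 5]

Computing each output sample:
(x ⊛ y)[0] = 1
(x ⊛ y)[1] = -3
(x ⊛ y)[2] = 3
(x ⊛ y)[3] = -1
(x ⊛ y)[4] = -3

x ⊛ y = [1, -3, 3, -1, -3]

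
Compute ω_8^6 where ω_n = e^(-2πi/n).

ω_8^6 = e^(-2πi·6/8)
= cos(-2π·6/8) + i·sin(-2π·6/8)
= cos(-12π/8) + i·sin(-12π/8)

ω_8^6 = cos(-12π/8) + i·sin(-12π/8) = 1i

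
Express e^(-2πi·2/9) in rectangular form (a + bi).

ω_9^2 = e^(-2πi·2/9)
= cos(-2π·2/9) + i·sin(-2π·2/9)
= cos(-4π/9) + i·sin(-4π/9)

ω_9^2 = cos(-4π/9) + i·sin(-4π/9) = 0.1736-0.9848i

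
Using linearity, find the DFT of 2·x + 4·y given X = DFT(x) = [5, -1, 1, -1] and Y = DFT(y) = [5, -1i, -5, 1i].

By linearity: DFT(2x + 4y) = 2·DFT(x) + 4·DFT(y)
= 2·[5, -1, 1, -1] + 4·[5, -1i, -5, 1i]

Computing element-wise:
Z[0] = 2·(5) + 4·(5) = 30
Z[1] = 2·(-1) + 4·(-1i) = -2-4i
Z[2] = 2·(1) + 4·(-5) = -18
Z[3] = 2·(-1) + 4·(1i) = -2+4i

DFT(2x + 4y) = 2·X + 4·Y = [30, -2-4i, -18, -2+4i]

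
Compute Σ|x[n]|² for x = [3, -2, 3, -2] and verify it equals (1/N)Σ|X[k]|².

Time domain:
Σ|x[n]|² = |3|² + |-2|² + |3|² + |-2|² = 26.0000

Frequency domain:
(1/4)Σ|X[k]|² = (1/4)(|2|² + |0|² + |10|² + |0|²) = (1/4)·104.0000 = 26.0000

Both sides agree, confirming Parseval's theorem.

Σ|x[n]|² = (1/N)Σ|X[k]|² = 26.0000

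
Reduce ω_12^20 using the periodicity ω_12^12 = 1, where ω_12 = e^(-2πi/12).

Since ω_12^12 = 1, powers reduce modulo 12.
20 mod 12 = 8
So ω_12^20 = ω_12^8 = e^(-2πi·8/12)

ω_12^20 = ω_12^8 = -0.5000+0.8660i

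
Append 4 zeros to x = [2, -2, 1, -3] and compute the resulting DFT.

Original 4-point DFT: [-2, 1-1i, 8, 1+1i]
Zero-padded 8-point DFT provides frequency interpolation.

DFT_8([x, 0, ...]) = [-2, 2.7071+2.5355i, 1-1i, 1.2929+4.5355i, 8, 1.2929-4.5355i, 1+1i, 2.7071-2.5355i]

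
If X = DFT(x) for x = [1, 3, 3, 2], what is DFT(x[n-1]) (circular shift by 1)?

Time shift by 1: X_shifted[k] = ω_4^(1k) · X[k]
Shifted x = [2, 1, 3, 3]

DFT(x[n-1]) = [9, -1+2i, 1, -1-2i]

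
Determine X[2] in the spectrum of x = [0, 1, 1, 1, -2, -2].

X[2] = Σ(n=0 to 5) x[n] · ω_6^(2n) where ω_6 = e^(-2πi/6)
= (0)·ω_6^0 + (1)·ω_6^2 + (1)·ω_6^4 + (1)·ω_6^6 + (-2)·ω_6^8 + (-2)·ω_6^10

X[2] = 2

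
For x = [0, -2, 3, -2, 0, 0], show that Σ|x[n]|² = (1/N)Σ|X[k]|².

Time domain:
Σ|x[n]|² = |0|² + |-2|² + |3|² + |-2|² + |0|² + |0|² = 17.0000

Frequency domain:
(1/6)Σ|X[k]|² = (1/6)(|-1|² + |-0.5000-0.8660i|² + |-2.5000+4.3301i|² + |7|² + |-2.5000-4.3301i|² + |-0.5000+0.8660i|²) = (1/6)·102.0000 = 17.0000

Both sides agree, confirming Parseval's theorem.

Σ|x[n]|² = (1/N)Σ|X[k]|² = 17.0000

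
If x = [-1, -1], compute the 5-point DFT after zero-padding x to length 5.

Original 2-point DFT: [-2, 0]
Zero-padded 5-point DFT provides frequency interpolation.

DFT_5([x, 0, ...]) = [-2, -1.3090+0.9511i, -0.1910+0.5878i, -0.1910-0.5878i, -1.3090-0.9511i]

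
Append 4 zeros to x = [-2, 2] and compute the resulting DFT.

Original 2-point DFT: [0, -4]
Zero-padded 6-point DFT provides frequency interpolation.

DFT_6([x, 0, ...]) = [0, -1.0000-1.7321i, -3.0000-1.7321i, -4, -3.0000+1.7321i, -1.0000+1.7321i]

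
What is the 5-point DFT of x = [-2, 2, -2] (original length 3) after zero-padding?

Original 3-point DFT: [-2, -2.0000-3.4641i, -2.0000+3.4641i]
Zero-padded 5-point DFT provides frequency interpolation.

DFT_5([x, 0, ...]) = [-2, 0.2361-0.7265i, -4.2361-3.0777i, -4.2361+3.0777i, 0.2361+0.7265i]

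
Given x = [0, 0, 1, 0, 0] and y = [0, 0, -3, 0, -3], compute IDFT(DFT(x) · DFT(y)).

(x ⊛ y)[n] = Σ(m=0 to 4) x[m] · y[(n-m) mod 5]

Computing each output sample:
(x ⊛ y)[0] = 0
(x ⊛ y)[1] = -3
(x ⊛ y)[2] = 0
(x ⊛ y)[3] = 0
(x ⊛ y)[4] = -3

x ⊛ y = [0, -3, 0, 0, -3]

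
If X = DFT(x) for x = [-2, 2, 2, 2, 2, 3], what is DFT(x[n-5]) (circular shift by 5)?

Time shift by 5: X_shifted[k] = ω_6^(5k) · X[k]
Shifted x = [2, 2, 2, 2, 3, -2]

DFT(x[n-5]) = [9, -2.5000-2.5981i, 1.5000-4.3301i, 5, 1.5000+4.3301i, -2.5000+2.5981i]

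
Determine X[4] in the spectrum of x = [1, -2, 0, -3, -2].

X[4] = Σ(n=0 to 4) x[n] · ω_5^(4n) where ω_5 = e^(-2πi/5)
= (1)·ω_5^0 + (-2)·ω_5^4 + (0)·ω_5^8 + (-3)·ω_5^12 + (-2)·ω_5^16

X[4] = 2.1910+1.7634i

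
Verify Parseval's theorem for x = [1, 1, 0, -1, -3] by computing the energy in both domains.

Time domain:
Σ|x[n]|² = |1|² + |1|² + |0|² + |-1|² + |-3|² = 12.0000

Frequency domain:
(1/5)Σ|X[k]|² = (1/5)(|-2|² + |1.1910-4.3920i|² + |2.3090-1.4001i|² + |2.3090+1.4001i|² + |1.1910+4.3920i|²) = (1/5)·60.0000 = 12.0000

Both sides agree, confirming Parseval's theorem.

Σ|x[n]|² = (1/N)Σ|X[k]|² = 12.0000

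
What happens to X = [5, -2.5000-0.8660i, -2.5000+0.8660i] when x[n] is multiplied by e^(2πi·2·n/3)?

Modulation property: DFT(ω_3^(-2n)·x[n]) = X[(k-2) mod 3], so circularly shift X by 2 positions.

X[k-2] = [-2.5000-0.8660i, -2.5000+0.8660i, 5]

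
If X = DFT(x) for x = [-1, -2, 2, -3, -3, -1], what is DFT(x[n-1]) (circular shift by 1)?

Time shift by 1: X_shifted[k] = ω_6^(1k) · X[k]
Shifted x = [-1, -1, -2, 2, -3, -3]

DFT(x[n-1]) = [-8, -2.5000-2.5981i, 5.5000-0.8660i, -4, 5.5000+0.8660i, -2.5000+2.5981i]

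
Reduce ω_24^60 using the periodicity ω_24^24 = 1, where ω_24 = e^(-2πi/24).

Since ω_24^24 = 1, powers reduce modulo 24.
60 mod 24 = 12
So ω_24^60 = ω_24^12 = e^(-2πi·12/24)

ω_24^60 = ω_24^12 = -1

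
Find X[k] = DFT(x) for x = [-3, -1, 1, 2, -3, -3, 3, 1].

X[k] = Σ(n=0 to 7) x[n] · ω_8^(nk)
where ω_8 = e^(-2πi/8)

Computing each X[k]:
X[0] = -3
X[1] = 0.7071-0.1213i
X[2] = -10+7i
X[3] = -0.7071-4.1213i
X[4] = -1
X[5] = -0.7071+4.1213i
X[6] = -10-7i
X[7] = 0.7071+0.1213i

X = [-3, 0.7071-0.1213i, -10+7i, -0.7071-4.1213i, -1, -0.7071+4.1213i, -10-7i, 0.7071+0.1213i]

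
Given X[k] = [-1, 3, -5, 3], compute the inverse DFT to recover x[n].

x[n] = (1/4) Σ(k=0 to 3) X[k] · e^(2πikn/4)

Computing each x[n]:
x[0] = 0
x[1] = 1
x[2] = -3
x[3] = 1

x = [0, 1, -3, 1]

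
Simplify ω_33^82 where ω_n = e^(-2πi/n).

Since ω_33^33 = 1, powers reduce modulo 33.
82 mod 33 = 16
So ω_33^82 = ω_33^16 = e^(-2πi·16/33)

ω_33^82 = ω_33^16 = -0.9955-0.0951i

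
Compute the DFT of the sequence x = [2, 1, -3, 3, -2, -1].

X[k] = Σ(n=0 to 5) x[n] · ω_6^(nk)
where ω_6 = e^(-2πi/6)

Computing each X[k]:
X[0] = 0
X[1] = 1.5000-0.8660i
X[2] = 7.5000-2.5981i
X[3] = -6
X[4] = 7.5000+2.5981i
X[5] = 1.5000+0.8660i

X = [0, 1.5000-0.8660i, 7.5000-2.5981i, -6, 7.5000+2.5981i, 1.5000+0.8660i]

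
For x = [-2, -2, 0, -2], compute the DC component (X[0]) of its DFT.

X[0] = Σ(n=0 to 3) x[n] · ω_4^0 = Σ x[n]
= (-2) + (-2) + (0) + (-2)

X[0] = -6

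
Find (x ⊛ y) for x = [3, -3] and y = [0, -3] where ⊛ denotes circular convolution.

(x ⊛ y)[n] = Σ(m=0 to 1) x[m] · y[(n-m) mod 2]

Computing each output sample:
(x ⊛ y)[0] = 9
(x ⊛ y)[1] = -9

x ⊛ y = [9, -9]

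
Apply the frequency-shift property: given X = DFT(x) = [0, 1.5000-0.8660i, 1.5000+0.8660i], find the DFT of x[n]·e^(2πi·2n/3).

Modulation property: DFT(ω_3^(-2n)·x[n]) = X[(k-2) mod 3], so circularly shift X by 2 positions.

X[k-2] = [1.5000-0.8660i, 1.5000+0.8660i, 0]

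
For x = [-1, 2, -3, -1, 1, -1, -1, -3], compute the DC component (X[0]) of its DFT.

X[0] = Σ(n=0 to 7) x[n] · ω_8^0 = Σ x[n]
= (-1) + (2) + (-3) + (-1) + (1) + (-1) + (-1) + (-3)

X[0] = -7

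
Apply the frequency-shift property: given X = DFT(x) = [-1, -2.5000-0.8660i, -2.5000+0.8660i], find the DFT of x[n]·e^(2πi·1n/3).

Modulation property: DFT(ω_3^(-1n)·x[n]) = X[(k-1) mod 3], so circularly shift X by 1 positions.

X[k-1] = [-2.5000+0.8660i, -1, -2.5000-0.8660i]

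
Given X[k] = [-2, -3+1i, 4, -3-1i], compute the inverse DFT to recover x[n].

x[n] = (1/4) Σ(k=0 to 3) X[k] · e^(2πikn/4)

Computing each x[n]:
x[0] = -1
x[1] = -2
x[2] = 2
x[3] = -1

x = [-1, -2, 2, -1]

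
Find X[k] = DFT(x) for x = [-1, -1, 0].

X[k] = Σ(n=0 to 2) x[n] · ω_3^(nk)
where ω_3 = e^(-2πi/3)

Computing each X[k]:
X[0] = -2
X[1] = -0.5000+0.8660i
X[2] = -0.5000-0.8660i

X = [-2, -0.5000+0.8660i, -0.5000-0.8660i]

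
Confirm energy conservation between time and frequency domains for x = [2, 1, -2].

Time domain:
Σ|x[n]|² = |2|² + |1|² + |-2|² = 9.0000

Frequency domain:
(1/3)Σ|X[k]|² = (1/3)(|1|² + |2.5000-2.5981i|² + |2.5000+2.5981i|²) = (1/3)·27.0000 = 9.0000

Both sides agree, confirming Parseval's theorem.

Σ|x[n]|² = (1/N)Σ|X[k]|² = 9.0000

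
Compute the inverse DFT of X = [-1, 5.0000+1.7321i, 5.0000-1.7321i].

x[n] = (1/3) Σ(k=0 to 2) X[k] · e^(2πikn/3)

Computing each x[n]:
x[0] = 3
x[1] = -3
x[2] = -1

x = [3, -3, -1]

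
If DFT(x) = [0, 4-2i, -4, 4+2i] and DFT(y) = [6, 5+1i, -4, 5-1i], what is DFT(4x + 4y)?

By linearity: DFT(4x + 4y) = 4·DFT(x) + 4·DFT(y)
= 4·[0, 4-2i, -4, 4+2i] + 4·[6, 5+1i, -4, 5-1i]

Computing element-wise:
Z[0] = 4·(0) + 4·(6) = 24
Z[1] = 4·(4-2i) + 4·(5+1i) = 36-4i
Z[2] = 4·(-4) + 4·(-4) = -32
Z[3] = 4·(4+2i) + 4·(5-1i) = 36+4i

DFT(4x + 4y) = 4·X + 4·Y = [24, 36-4i, -32, 36+4i]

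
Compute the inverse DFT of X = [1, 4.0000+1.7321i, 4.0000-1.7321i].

x[n] = (1/3) Σ(k=0 to 2) X[k] · e^(2πikn/3)

Computing each x[n]:
x[0] = 3
x[1] = -2
x[2] = 0

x = [3, -2, 0]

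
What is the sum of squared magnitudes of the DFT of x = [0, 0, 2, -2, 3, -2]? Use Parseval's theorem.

Parseval: Σ|x[n]|² = (1/N)Σ|X[k]|², so Σ|X[k]|² = N·Σ|x[n]|² = 6·21.0000

Σ|X[k]|² = N·Σ|x[n]|² = 6·21.0000 = 126.0000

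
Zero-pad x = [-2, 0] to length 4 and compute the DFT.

Original 2-point DFT: [-2, -2]
Zero-padded 4-point DFT provides frequency interpolation.

DFT_4([x, 0, ...]) = [-2, -2, -2, -2]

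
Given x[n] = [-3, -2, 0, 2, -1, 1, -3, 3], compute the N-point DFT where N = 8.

X[k] = Σ(n=0 to 7) x[n] · ω_8^(nk)
where ω_8 = e^(-2πi/8)

Computing each X[k]:
X[0] = -3
X[1] = -3.4142-0.1716i
X[2] = -1+6i
X[3] = -0.5858+5.8284i
X[4] = -11
X[5] = -0.5858-5.8284i
X[6] = -1-6i
X[7] = -3.4142+0.1716i

X = [-3, -3.4142-0.1716i, -1+6i, -0.5858+5.8284i, -11, -0.5858-5.8284i, -1-6i, -3.4142+0.1716i]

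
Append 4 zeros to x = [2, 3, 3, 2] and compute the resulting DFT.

Original 4-point DFT: [10, -1-1i, 0, -1+1i]
Zero-padded 8-point DFT provides frequency interpolation.

DFT_8([x, 0, ...]) = [10, 2.7071-6.5355i, -1-1i, 1.2929-0.5355i, 0, 1.2929+0.5355i, -1+1i, 2.7071+6.5355i]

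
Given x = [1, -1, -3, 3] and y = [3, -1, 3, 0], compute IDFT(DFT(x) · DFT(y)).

(x ⊛ y)[n] = Σ(m=0 to 3) x[m] · y[(n-m) mod 4]

Computing each output sample:
(x ⊛ y)[0] = -9
(x ⊛ y)[1] = 5
(x ⊛ y)[2] = -5
(x ⊛ y)[3] = 9

x ⊛ y = [-9, 5, -5, 9]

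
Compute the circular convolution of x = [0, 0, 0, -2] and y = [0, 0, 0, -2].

(x ⊛ y)[n] = Σ(m=0 to 3) x[m] · y[(n-m) mod 4]

Computing each output sample:
(x ⊛ y)[0] = 0
(x ⊛ y)[1] = 0
(x ⊛ y)[2] = 4
(x ⊛ y)[3] = 0

x ⊛ y = [0, 0, 4, 0]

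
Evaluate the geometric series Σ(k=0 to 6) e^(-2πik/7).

Sum of all nth roots of unity equals 0 for n > 1 (geometric series with r ≠ 1).

0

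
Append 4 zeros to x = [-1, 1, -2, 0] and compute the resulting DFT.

Original 4-point DFT: [-2, 1-1i, -4, 1+1i]
Zero-padded 8-point DFT provides frequency interpolation.

DFT_8([x, 0, ...]) = [-2, -0.2929+1.2929i, 1-1i, -1.7071-2.7071i, -4, -1.7071+2.7071i, 1+1i, -0.2929-1.2929i]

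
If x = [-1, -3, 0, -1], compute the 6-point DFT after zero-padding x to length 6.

Original 4-point DFT: [-5, -1+2i, 3, -1-2i]
Zero-padded 6-point DFT provides frequency interpolation.

DFT_6([x, 0, ...]) = [-5, -1.5000+2.5981i, -0.5000+2.5981i, 3, -0.5000-2.5981i, -1.5000-2.5981i]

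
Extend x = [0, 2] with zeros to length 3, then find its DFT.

Original 2-point DFT: [2, -2]
Zero-padded 3-point DFT provides frequency interpolation.

DFT_3([x, 0, ...]) = [2, -1.0000-1.7321i, -1.0000+1.7321i]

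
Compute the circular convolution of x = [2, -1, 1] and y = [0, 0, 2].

(x ⊛ y)[n] = Σ(m=0 to 2) x[m] · y[(n-m) mod 3]

Computing each output sample:
(x ⊛ y)[0] = -2
(x ⊛ y)[1] = 2
(x ⊛ y)[2] = 4

x ⊛ y = [-2, 2, 4]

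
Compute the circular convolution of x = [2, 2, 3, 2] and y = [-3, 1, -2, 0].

(x ⊛ y)[n] = Σ(m=0 to 3) x[m] · y[(n-m) mod 4]

Computing each output sample:
(x ⊛ y)[0] = -10
(x ⊛ y)[1] = -8
(x ⊛ y)[2] = -11
(x ⊛ y)[3] = -7

x ⊛ y = [-10, -8, -11, -7]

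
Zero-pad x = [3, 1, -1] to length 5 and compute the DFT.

Original 3-point DFT: [3, 3.0000-1.7321i, 3.0000+1.7321i]
Zero-padded 5-point DFT provides frequency interpolation.

DFT_5([x, 0, ...]) = [3, 4.1180-0.3633i, 1.8820-1.5388i, 1.8820+1.5388i, 4.1180+0.3633i]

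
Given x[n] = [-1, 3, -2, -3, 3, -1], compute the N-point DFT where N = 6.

X[k] = Σ(n=0 to 5) x[n] · ω_6^(nk)
where ω_6 = e^(-2πi/6)

Computing each X[k]:
X[0] = -1
X[1] = 2.5000+0.8660i
X[2] = -5.5000-7.7942i
X[3] = 1
X[4] = -5.5000+7.7942i
X[5] = 2.5000-0.8660i

X = [-1, 2.5000+0.8660i, -5.5000-7.7942i, 1, -5.5000+7.7942i, 2.5000-0.8660i]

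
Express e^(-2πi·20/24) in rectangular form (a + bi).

ω_24^20 = e^(-2πi·20/24)
= cos(-2π·20/24) + i·sin(-2π·20/24)
= cos(-40π/24) + i·sin(-40π/24)

ω_24^20 = cos(-40π/24) + i·sin(-40π/24) = 0.5000+0.8660i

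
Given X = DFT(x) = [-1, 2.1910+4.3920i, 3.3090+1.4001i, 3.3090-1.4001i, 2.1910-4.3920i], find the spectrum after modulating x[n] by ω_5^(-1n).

Modulation property: DFT(ω_5^(-1n)·x[n]) = X[(k-1) mod 5], so circularly shift X by 1 positions.

X[k-1] = [2.1910-4.3920i, -1, 2.1910+4.3920i, 3.3090+1.4001i, 3.3090-1.4001i]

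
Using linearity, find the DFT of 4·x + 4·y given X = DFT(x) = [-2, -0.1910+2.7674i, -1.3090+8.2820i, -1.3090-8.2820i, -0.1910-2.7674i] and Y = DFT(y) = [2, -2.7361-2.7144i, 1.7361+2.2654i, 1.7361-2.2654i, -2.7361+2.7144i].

By linearity: DFT(4x + 4y) = 4·DFT(x) + 4·DFT(y)
= 4·[-2, -0.1910+2.7674i, -1.3090+8.2820i, -1.3090-8.2820i, -0.1910-2.7674i] + 4·[2, -2.7361-2.7144i, 1.7361+2.2654i, 1.7361-2.2654i, -2.7361+2.7144i]

Computing element-wise:
Z[0] = 4·(-2) + 4·(2) = 0
Z[1] = 4·(-0.1910+2.7674i) + 4·(-2.7361-2.7144i) = -11.7084+0.2120i
Z[2] = 4·(-1.3090+8.2820i) + 4·(1.7361+2.2654i) = 1.7084+42.1896i
Z[3] = 4·(-1.3090-8.2820i) + 4·(1.7361-2.2654i) = 1.7084-42.1896i
Z[4] = 4·(-0.1910-2.7674i) + 4·(-2.7361+2.7144i) = -11.7084-0.2120i

DFT(4x + 4y) = 4·X + 4·Y = [0, -11.7084+0.2120i, 1.7084+42.1896i, 1.7084-42.1896i, -11.7084-0.2120i]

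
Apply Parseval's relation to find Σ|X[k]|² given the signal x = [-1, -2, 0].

Parseval: Σ|x[n]|² = (1/N)Σ|X[k]|², so Σ|X[k]|² = N·Σ|x[n]|² = 3·5.0000

Σ|X[k]|² = N·Σ|x[n]|² = 3·5.0000 = 15.0000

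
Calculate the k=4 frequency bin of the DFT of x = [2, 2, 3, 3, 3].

X[4] = Σ(n=0 to 4) x[n] · ω_5^(4n) where ω_5 = e^(-2πi/5)
= (2)·ω_5^0 + (2)·ω_5^4 + (3)·ω_5^8 + (3)·ω_5^12 + (3)·ω_5^16

X[4] = -1.3090-0.9511i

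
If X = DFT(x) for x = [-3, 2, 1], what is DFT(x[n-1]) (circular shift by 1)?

Time shift by 1: X_shifted[k] = ω_3^(1k) · X[k]
Shifted x = [1, -3, 2]

DFT(x[n-1]) = [0, 1.5000+4.3301i, 1.5000-4.3301i]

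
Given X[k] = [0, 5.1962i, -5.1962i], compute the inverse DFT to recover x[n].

x[n] = (1/3) Σ(k=0 to 2) X[k] · e^(2πikn/3)

Computing each x[n]:
x[0] = 0
x[1] = -3
x[2] = 3

x = [0, -3, 3]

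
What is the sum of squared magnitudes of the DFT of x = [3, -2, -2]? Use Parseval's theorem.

Parseval: Σ|x[n]|² = (1/N)Σ|X[k]|², so Σ|X[k]|² = N·Σ|x[n]|² = 3·17.0000

Σ|X[k]|² = N·Σ|x[n]|² = 3·17.0000 = 51.0000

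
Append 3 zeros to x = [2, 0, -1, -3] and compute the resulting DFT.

Original 4-point DFT: [-2, 3-3i, 4, 3+3i]
Zero-padded 7-point DFT provides frequency interpolation.

DFT_7([x, 0, ...]) = [-2, 4.9254+2.2766i, 1.0305-2.7794i, 2.0441+2.1430i, 2.0441-2.1430i, 1.0305+2.7794i, 4.9254-2.2766i]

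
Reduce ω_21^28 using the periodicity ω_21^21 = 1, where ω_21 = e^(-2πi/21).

Since ω_21^21 = 1, powers reduce modulo 21.
28 mod 21 = 7
So ω_21^28 = ω_21^7 = e^(-2πi·7/21)

ω_21^28 = ω_21^7 = -0.5000-0.8660i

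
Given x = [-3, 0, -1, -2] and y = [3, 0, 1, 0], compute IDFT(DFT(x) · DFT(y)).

(x ⊛ y)[n] = Σ(m=0 to 3) x[m] · y[(n-m) mod 4]

Computing each output sample:
(x ⊛ y)[0] = -10
(x ⊛ y)[1] = -2
(x ⊛ y)[2] = -6
(x ⊛ y)[3] = -6

x ⊛ y = [-10, -2, -6, -6]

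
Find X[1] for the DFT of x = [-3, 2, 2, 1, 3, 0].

X[1] = Σ(n=0 to 5) x[n] · ω_6^(1n) where ω_6 = e^(-2πi/6)
= (-3)·ω_6^0 + (2)·ω_6^1 + (2)·ω_6^2 + (1)·ω_6^3 + (3)·ω_6^4 + (0)·ω_6^5

X[1] = -5.5000-0.8660i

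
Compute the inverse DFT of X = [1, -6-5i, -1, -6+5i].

x[n] = (1/4) Σ(k=0 to 3) X[k] · e^(2πikn/4)

Computing each x[n]:
x[0] = -3
x[1] = 3
x[2] = 3
x[3] = -2

x = [-3, 3, 3, -2]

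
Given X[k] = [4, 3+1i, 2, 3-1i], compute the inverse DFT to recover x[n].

x[n] = (1/4) Σ(k=0 to 3) X[k] · e^(2πikn/4)

Computing each x[n]:
x[0] = 3
x[1] = 0
x[2] = 0
x[3] = 1

x = [3, 0, 0, 1]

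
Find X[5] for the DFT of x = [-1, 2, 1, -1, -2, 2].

X[5] = Σ(n=0 to 5) x[n] · ω_6^(5n) where ω_6 = e^(-2πi/6)
= (-1)·ω_6^0 + (2)·ω_6^5 + (1)·ω_6^10 + (-1)·ω_6^15 + (-2)·ω_6^20 + (2)·ω_6^25

X[5] = 2.5000+2.5981i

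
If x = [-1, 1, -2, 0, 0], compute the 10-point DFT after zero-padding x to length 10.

Original 5-point DFT: [-2, 0.9271+0.2245i, -2.4271-2.4899i, -2.4271+2.4899i, 0.9271-0.2245i]
Zero-padded 10-point DFT provides frequency interpolation.

DFT_10([x, 0, ...]) = [-2, -0.8090+1.3143i, 0.9271+0.2245i, 0.3090-2.1266i, -2.4271-2.4899i, -4, -2.4271+2.4899i, 0.3090+2.1266i, 0.9271-0.2245i, -0.8090-1.3143i]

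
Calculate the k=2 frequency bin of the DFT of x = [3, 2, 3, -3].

X[2] = Σ(n=0 to 3) x[n] · ω_4^(2n) where ω_4 = e^(-2πi/4)
= (3)·ω_4^0 + (2)·ω_4^2 + (3)·ω_4^4 + (-3)·ω_4^6

X[2] = 7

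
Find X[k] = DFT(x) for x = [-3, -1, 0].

X[k] = Σ(n=0 to 2) x[n] · ω_3^(nk)
where ω_3 = e^(-2πi/3)

Computing each X[k]:
X[0] = -4
X[1] = -2.5000+0.8660i
X[2] = -2.5000-0.8660i

X = [-4, -2.5000+0.8660i, -2.5000-0.8660i]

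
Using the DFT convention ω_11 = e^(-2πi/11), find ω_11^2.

ω_11^2 = e^(-2πi·2/11)
= cos(-2π·2/11) + i·sin(-2π·2/11)
= cos(-4π/11) + i·sin(-4π/11)

ω_11^2 = cos(-4π/11) + i·sin(-4π/11) = 0.4154-0.9096i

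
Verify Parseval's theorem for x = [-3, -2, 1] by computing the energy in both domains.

Time domain:
Σ|x[n]|² = |-3|² + |-2|² + |1|² = 14.0000

Frequency domain:
(1/3)Σ|X[k]|² = (1/3)(|-4|² + |-2.5000+2.5981i|² + |-2.5000-2.5981i|²) = (1/3)·42.0000 = 14.0000

Both sides agree, confirming Parseval's theorem.

Σ|x[n]|² = (1/N)Σ|X[k]|² = 14.0000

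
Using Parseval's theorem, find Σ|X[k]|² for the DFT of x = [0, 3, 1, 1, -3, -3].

Parseval: Σ|x[n]|² = (1/N)Σ|X[k]|², so Σ|X[k]|² = N·Σ|x[n]|² = 6·29.0000

Σ|X[k]|² = N·Σ|x[n]|² = 6·29.0000 = 174.0000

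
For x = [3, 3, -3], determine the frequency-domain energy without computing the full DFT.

Parseval: Σ|x[n]|² = (1/N)Σ|X[k]|², so Σ|X[k]|² = N·Σ|x[n]|² = 3·27.0000

Σ|X[k]|² = N·Σ|x[n]|² = 3·27.0000 = 81.0000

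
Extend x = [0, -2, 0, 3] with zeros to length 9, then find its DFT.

Original 4-point DFT: [1, 5i, -1, -5i]
Zero-padded 9-point DFT provides frequency interpolation.

DFT_9([x, 0, ...]) = [1, -3.0321-1.3125i, -1.8473+4.5677i, 4.0000+1.7321i, 0.3794-1.9140i, 0.3794+1.9140i, 4.0000-1.7321i, -1.8473-4.5677i, -3.0321+1.3125i]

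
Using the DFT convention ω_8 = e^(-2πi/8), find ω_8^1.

ω_8^1 = e^(-2πi·1/8)
= cos(-2π·1/8) + i·sin(-2π·1/8)
= cos(-2π/8) + i·sin(-2π/8)

ω_8^1 = cos(-2π/8) + i·sin(-2π/8) = 0.7071-0.7071i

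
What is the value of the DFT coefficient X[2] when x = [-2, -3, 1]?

X[2] = Σ(n=0 to 2) x[n] · ω_3^(2n) where ω_3 = e^(-2πi/3)
= (-2)·ω_3^0 + (-3)·ω_3^2 + (1)·ω_3^4

X[2] = -1.0000-3.4641i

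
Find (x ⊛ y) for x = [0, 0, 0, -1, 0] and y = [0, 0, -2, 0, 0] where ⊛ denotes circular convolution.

(x ⊛ y)[n] = Σ(m=0 to 4) x[m] · y[(n-m) mod 5]

Computing each output sample:
(x ⊛ y)[0] = 2
(x ⊛ y)[1] = 0
(x ⊛ y)[2] = 0
(x ⊛ y)[3] = 0
(x ⊛ y)[4] = 0

x ⊛ y = [2, 0, 0, 0, 0]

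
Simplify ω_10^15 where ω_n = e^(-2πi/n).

Since ω_10^10 = 1, powers reduce modulo 10.
15 mod 10 = 5
So ω_10^15 = ω_10^5 = e^(-2πi·5/10)

ω_10^15 = ω_10^5 = -1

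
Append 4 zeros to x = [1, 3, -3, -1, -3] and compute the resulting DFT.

Original 5-point DFT: [-3, 4.2361-4.5308i, -0.2361-5.4288i, -0.2361+5.4288i, 4.2361+4.5308i]
Zero-padded 9-point DFT provides frequency interpolation.

DFT_9([x, 0, ...]) = [-3, 6.0963+2.9181i, 2.5419-4.7228i, 1.5000-2.5981i, -4.1382-5.0428i, -4.1382+5.0428i, 1.5000+2.5981i, 2.5419+4.7228i, 6.0963-2.9181i]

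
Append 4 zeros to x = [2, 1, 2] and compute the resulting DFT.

Original 3-point DFT: [5, 0.5000+0.8660i, 0.5000-0.8660i]
Zero-padded 7-point DFT provides frequency interpolation.

DFT_7([x, 0, ...]) = [5, 2.1784-2.7317i, -0.0245-0.1072i, 2.3460+1.1298i, 2.3460-1.1298i, -0.0245+0.1072i, 2.1784+2.7317i]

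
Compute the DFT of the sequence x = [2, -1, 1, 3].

X[k] = Σ(n=0 to 3) x[n] · ω_4^(nk)
where ω_4 = e^(-2πi/4)

Computing each X[k]:
X[0] = 5
X[1] = 1+4i
X[2] = 1
X[3] = 1-4i

X = [5, 1+4i, 1, 1-4i]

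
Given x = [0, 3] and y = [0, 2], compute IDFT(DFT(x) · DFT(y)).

(x ⊛ y)[n] = Σ(m=0 to 1) x[m] · y[(n-m) mod 2]

Computing each output sample:
(x ⊛ y)[0] = 6
(x ⊛ y)[1] = 0

x ⊛ y = [6, 0]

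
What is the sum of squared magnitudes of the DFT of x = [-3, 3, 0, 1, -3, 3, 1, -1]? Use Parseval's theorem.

Parseval: Σ|x[n]|² = (1/N)Σ|X[k]|², so Σ|X[k]|² = N·Σ|x[n]|² = 8·39.0000

Σ|X[k]|² = N·Σ|x[n]|² = 8·39.0000 = 312.0000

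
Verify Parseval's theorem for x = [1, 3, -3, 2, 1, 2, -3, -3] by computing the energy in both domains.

Time domain:
Σ|x[n]|² = |1|² + |3|² + |-3|² + |2|² + |1|² + |2|² + |-3|² + |-3|² = 46.0000

Frequency domain:
(1/8)Σ|X[k]|² = (1/8)(|0|² + |-2.8284-4.2426i|² + |8-6i|² + |2.8284-4.2426i|² + |-8|² + |2.8284+4.2426i|² + |8+6i|² + |-2.8284+4.2426i|²) = (1/8)·368.0000 = 46.0000

Both sides agree, confirming Parseval's theorem.

Σ|x[n]|² = (1/N)Σ|X[k]|² = 46.0000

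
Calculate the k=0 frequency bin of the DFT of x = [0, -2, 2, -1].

X[0] = Σ(n=0 to 3) x[n] · ω_4^0 = Σ x[n]
= (0) + (-2) + (2) + (-1)

X[0] = -1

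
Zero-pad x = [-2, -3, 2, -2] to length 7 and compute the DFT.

Original 4-point DFT: [-5, -4+1i, 5, -4-1i]
Zero-padded 7-point DFT provides frequency interpolation.

DFT_7([x, 0, ...]) = [-5, -2.5136+1.2634i, -4.3814+2.2289i, 2.3949+4.8152i, 2.3949-4.8152i, -4.3814-2.2289i, -2.5136-1.2634i]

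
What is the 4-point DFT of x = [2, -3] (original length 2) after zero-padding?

Original 2-point DFT: [-1, 5]
Zero-padded 4-point DFT provides frequency interpolation.

DFT_4([x, 0, ...]) = [-1, 2+3i, 5, 2-3i]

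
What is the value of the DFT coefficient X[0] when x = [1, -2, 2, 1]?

X[0] = Σ(n=0 to 3) x[n] · ω_4^0 = Σ x[n]
= (1) + (-2) + (2) + (1)

X[0] = 2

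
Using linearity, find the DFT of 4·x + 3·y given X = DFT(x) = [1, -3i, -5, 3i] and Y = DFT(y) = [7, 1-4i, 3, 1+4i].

By linearity: DFT(4x + 3y) = 4·DFT(x) + 3·DFT(y)
= 4·[1, -3i, -5, 3i] + 3·[7, 1-4i, 3, 1+4i]

Computing element-wise:
Z[0] = 4·(1) + 3·(7) = 25
Z[1] = 4·(-3i) + 3·(1-4i) = 3-24i
Z[2] = 4·(-5) + 3·(3) = -11
Z[3] = 4·(3i) + 3·(1+4i) = 3+24i

DFT(4x + 3y) = 4·X + 3·Y = [25, 3-24i, -11, 3+24i]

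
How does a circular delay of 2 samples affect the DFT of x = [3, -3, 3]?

Time shift by 2: X_shifted[k] = ω_3^(2k) · X[k]
Shifted x = [-3, 3, 3]

DFT(x[n-2]) = [3, -6, -6]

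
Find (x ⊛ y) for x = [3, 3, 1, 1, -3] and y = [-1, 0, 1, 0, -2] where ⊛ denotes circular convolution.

(x ⊛ y)[n] = Σ(m=0 to 4) x[m] · y[(n-m) mod 5]

Computing each output sample:
(x ⊛ y)[0] = -8
(x ⊛ y)[1] = -8
(x ⊛ y)[2] = 0
(x ⊛ y)[3] = 8
(x ⊛ y)[4] = -2

x ⊛ y = [-8, -8, 0, 8, -2]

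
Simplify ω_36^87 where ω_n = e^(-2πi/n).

Since ω_36^36 = 1, powers reduce modulo 36.
87 mod 36 = 15
So ω_36^87 = ω_36^15 = e^(-2πi·15/36)

ω_36^87 = ω_36^15 = -0.8660-0.5000i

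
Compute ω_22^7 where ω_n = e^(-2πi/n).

ω_22^7 = e^(-2πi·7/22)
= cos(-2π·7/22) + i·sin(-2π·7/22)
= cos(-14π/22) + i·sin(-14π/22)

ω_22^7 = cos(-14π/22) + i·sin(-14π/22) = -0.4154-0.9096i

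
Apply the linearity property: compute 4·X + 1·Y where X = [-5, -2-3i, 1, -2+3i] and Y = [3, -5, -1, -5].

By linearity: DFT(4x + 1y) = 4·DFT(x) + 1·DFT(y)
= 4·[-5, -2-3i, 1, -2+3i] + 1·[3, -5, -1, -5]

Computing element-wise:
Z[0] = 4·(-5) + 1·(3) = -17
Z[1] = 4·(-2-3i) + 1·(-5) = -13-12i
Z[2] = 4·(1) + 1·(-1) = 3
Z[3] = 4·(-2+3i) + 1·(-5) = -13+12i

DFT(4x + 1y) = 4·X + 1·Y = [-17, -13-12i, 3, -13+12i]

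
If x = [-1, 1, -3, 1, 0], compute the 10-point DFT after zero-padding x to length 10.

Original 5-point DFT: [-2, 0.9271+1.4001i, -2.4271-4.3920i, -2.4271+4.3920i, 0.9271-1.4001i]
Zero-padded 10-point DFT provides frequency interpolation.

DFT_10([x, 0, ...]) = [-2, -1.4271+1.3143i, 0.9271+1.4001i, 1.9271-2.1266i, -2.4271-4.3920i, -6, -2.4271+4.3920i, 1.9271+2.1266i, 0.9271-1.4001i, -1.4271-1.3143i]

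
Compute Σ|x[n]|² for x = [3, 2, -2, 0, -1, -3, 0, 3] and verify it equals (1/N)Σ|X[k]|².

Time domain:
Σ|x[n]|² = |3|² + |2|² + |-2|² + |0|² + |-1|² + |-3|² + |0|² + |3|² = 36.0000

Frequency domain:
(1/8)Σ|X[k]|² = (1/8)(|2|² + |9.6569+0.5858i|² + |4+4i|² + |-1.6569-3.4142i|² + |-2|² + |-1.6569+3.4142i|² + |4-4i|² + |9.6569-0.5858i|²) = (1/8)·288.0000 = 36.0000

Both sides agree, confirming Parseval's theorem.

Σ|x[n]|² = (1/N)Σ|X[k]|² = 36.0000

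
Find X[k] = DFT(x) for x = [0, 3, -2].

X[k] = Σ(n=0 to 2) x[n] · ω_3^(nk)
where ω_3 = e^(-2πi/3)

Computing each X[k]:
X[0] = 1
X[1] = -0.5000-4.3301i
X[2] = -0.5000+4.3301i

X = [1, -0.5000-4.3301i, -0.5000+4.3301i]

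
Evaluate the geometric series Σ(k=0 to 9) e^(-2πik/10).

Sum of all nth roots of unity equals 0 for n > 1 (geometric series with r ≠ 1).

0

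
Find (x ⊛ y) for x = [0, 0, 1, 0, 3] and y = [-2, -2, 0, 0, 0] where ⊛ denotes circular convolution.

(x ⊛ y)[n] = Σ(m=0 to 4) x[m] · y[(n-m) mod 5]

Computing each output sample:
(x ⊛ y)[0] = -6
(x ⊛ y)[1] = 0
(x ⊛ y)[2] = -2
(x ⊛ y)[3] = -2
(x ⊛ y)[4] = -6

x ⊛ y = [-6, 0, -2, -2, -6]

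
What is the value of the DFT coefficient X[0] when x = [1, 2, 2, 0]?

X[0] = Σ(n=0 to 3) x[n] · ω_4^0 = Σ x[n]
= (1) + (2) + (2) + (0)

X[0] = 5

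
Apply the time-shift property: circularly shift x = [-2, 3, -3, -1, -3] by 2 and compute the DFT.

Time shift by 2: X_shifted[k] = ω_5^(2k) · X[k]
Shifted x = [-1, -3, -2, 3, -3]

DFT(x[n-2]) = [-6, -3.6631+2.9389i, 4.1631-4.7553i, 4.1631+4.7553i, -3.6631-2.9389i]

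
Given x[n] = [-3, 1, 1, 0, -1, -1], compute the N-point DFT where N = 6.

X[k] = Σ(n=0 to 5) x[n] · ω_6^(nk)
where ω_6 = e^(-2πi/6)

Computing each X[k]:
X[0] = -3
X[1] = -3.0000-3.4641i
X[2] = -3
X[3] = -3
X[4] = -3
X[5] = -3.0000+3.4641i

X = [-3, -3.0000-3.4641i, -3, -3, -3, -3.0000+3.4641i]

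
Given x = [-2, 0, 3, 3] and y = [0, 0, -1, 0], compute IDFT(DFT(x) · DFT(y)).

(x ⊛ y)[n] = Σ(m=0 to 3) x[m] · y[(n-m) mod 4]

Computing each output sample:
(x ⊛ y)[0] = -3
(x ⊛ y)[1] = -3
(x ⊛ y)[2] = 2
(x ⊛ y)[3] = 0

x ⊛ y = [-3, -3, 2, 0]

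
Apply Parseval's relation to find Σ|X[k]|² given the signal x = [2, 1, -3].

Parseval: Σ|x[n]|² = (1/N)Σ|X[k]|², so Σ|X[k]|² = N·Σ|x[n]|² = 3·14.0000

Σ|X[k]|² = N·Σ|x[n]|² = 3·14.0000 = 42.0000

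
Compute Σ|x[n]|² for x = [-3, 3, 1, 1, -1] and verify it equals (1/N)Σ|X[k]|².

Time domain:
Σ|x[n]|² = |-3|² + |3|² + |1|² + |1|² + |-1|² = 21.0000

Frequency domain:
(1/5)Σ|X[k]|² = (1/5)(|1|² + |-4.0000-3.8042i|² + |-4.0000-2.3511i|² + |-4.0000+2.3511i|² + |-4.0000+3.8042i|²) = (1/5)·105.0000 = 21.0000

Both sides agree, confirming Parseval's theorem.

Σ|x[n]|² = (1/N)Σ|X[k]|² = 21.0000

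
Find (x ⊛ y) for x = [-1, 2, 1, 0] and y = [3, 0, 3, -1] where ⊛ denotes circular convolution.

(x ⊛ y)[n] = Σ(m=0 to 3) x[m] · y[(n-m) mod 4]

Computing each output sample:
(x ⊛ y)[0] = -2
(x ⊛ y)[1] = 5
(x ⊛ y)[2] = 0
(x ⊛ y)[3] = 7

x ⊛ y = [-2, 5, 0, 7]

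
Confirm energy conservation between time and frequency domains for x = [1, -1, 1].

Time domain:
Σ|x[n]|² = |1|² + |-1|² + |1|² = 3.0000

Frequency domain:
(1/3)Σ|X[k]|² = (1/3)(|1|² + |1.0000+1.7321i|² + |1.0000-1.7321i|²) = (1/3)·9.0000 = 3.0000

Both sides agree, confirming Parseval's theorem.

Σ|x[n]|² = (1/N)Σ|X[k]|² = 3.0000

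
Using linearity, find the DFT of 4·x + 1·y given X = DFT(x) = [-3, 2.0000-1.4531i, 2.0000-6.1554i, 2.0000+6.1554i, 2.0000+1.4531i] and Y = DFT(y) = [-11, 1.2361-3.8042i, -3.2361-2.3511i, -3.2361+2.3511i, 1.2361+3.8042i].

By linearity: DFT(4x + 1y) = 4·DFT(x) + 1·DFT(y)
= 4·[-3, 2.0000-1.4531i, 2.0000-6.1554i, 2.0000+6.1554i, 2.0000+1.4531i] + 1·[-11, 1.2361-3.8042i, -3.2361-2.3511i, -3.2361+2.3511i, 1.2361+3.8042i]

Computing element-wise:
Z[0] = 4·(-3) + 1·(-11) = -23
Z[1] = 4·(2.0000-1.4531i) + 1·(1.2361-3.8042i) = 9.2361-9.6166i
Z[2] = 4·(2.0000-6.1554i) + 1·(-3.2361-2.3511i) = 4.7639-26.9727i
Z[3] = 4·(2.0000+6.1554i) + 1·(-3.2361+2.3511i) = 4.7639+26.9727i
Z[4] = 4·(2.0000+1.4531i) + 1·(1.2361+3.8042i) = 9.2361+9.6166i

DFT(4x + 1y) = 4·X + 1·Y = [-23, 9.2361-9.6166i, 4.7639-26.9727i, 4.7639+26.9727i, 9.2361+9.6166i]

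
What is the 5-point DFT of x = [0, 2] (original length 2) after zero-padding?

Original 2-point DFT: [2, -2]
Zero-padded 5-point DFT provides frequency interpolation.

DFT_5([x, 0, ...]) = [2, 0.6180-1.9021i, -1.6180-1.1756i, -1.6180+1.1756i, 0.6180+1.9021i]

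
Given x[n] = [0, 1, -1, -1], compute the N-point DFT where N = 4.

X[k] = Σ(n=0 to 3) x[n] · ω_4^(nk)
where ω_4 = e^(-2πi/4)

Computing each X[k]:
X[0] = -1
X[1] = 1-2i
X[2] = -1
X[3] = 1+2i

X = [-1, 1-2i, -1, 1+2i]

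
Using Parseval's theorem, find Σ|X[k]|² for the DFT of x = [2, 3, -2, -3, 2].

Parseval: Σ|x[n]|² = (1/N)Σ|X[k]|², so Σ|X[k]|² = N·Σ|x[n]|² = 5·30.0000

Σ|X[k]|² = N·Σ|x[n]|² = 5·30.0000 = 150.0000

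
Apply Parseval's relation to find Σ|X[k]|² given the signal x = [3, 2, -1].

Parseval: Σ|x[n]|² = (1/N)Σ|X[k]|², so Σ|X[k]|² = N·Σ|x[n]|² = 3·14.0000

Σ|X[k]|² = N·Σ|x[n]|² = 3·14.0000 = 42.0000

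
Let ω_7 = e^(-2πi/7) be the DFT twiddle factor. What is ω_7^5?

ω_7^5 = e^(-2πi·5/7)
= cos(-2π·5/7) + i·sin(-2π·5/7)
= cos(-10π/7) + i·sin(-10π/7)

ω_7^5 = cos(-10π/7) + i·sin(-10π/7) = -0.2225+0.9749i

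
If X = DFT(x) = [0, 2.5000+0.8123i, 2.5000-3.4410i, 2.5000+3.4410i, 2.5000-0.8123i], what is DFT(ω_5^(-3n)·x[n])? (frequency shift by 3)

Modulation property: DFT(ω_5^(-3n)·x[n]) = X[(k-3) mod 5], so circularly shift X by 3 positions.

X[k-3] = [2.5000-3.4410i, 2.5000+3.4410i, 2.5000-0.8123i, 0, 2.5000+0.8123i]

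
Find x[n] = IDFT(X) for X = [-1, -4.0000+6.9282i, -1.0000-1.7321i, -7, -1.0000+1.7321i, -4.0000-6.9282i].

x[n] = (1/6) Σ(k=0 to 5) X[k] · e^(2πikn/6)

Computing each x[n]:
x[0] = -3
x[1] = -1
x[2] = -3
x[3] = 2
x[4] = 2
x[5] = 2

x = [-3, -1, -3, 2, 2, 2]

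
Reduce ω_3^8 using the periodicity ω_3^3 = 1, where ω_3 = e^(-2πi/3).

Since ω_3^3 = 1, powers reduce modulo 3.
8 mod 3 = 2
So ω_3^8 = ω_3^2 = e^(-2πi·2/3)

ω_3^8 = ω_3^2 = -0.5000+0.8660i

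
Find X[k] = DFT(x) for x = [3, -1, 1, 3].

X[k] = Σ(n=0 to 3) x[n] · ω_4^(nk)
where ω_4 = e^(-2πi/4)

Computing each X[k]:
X[0] = 6
X[1] = 2+4i
X[2] = 2
X[3] = 2-4i

X = [6, 2+4i, 2, 2-4i]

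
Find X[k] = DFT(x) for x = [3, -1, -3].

X[k] = Σ(n=0 to 2) x[n] · ω_3^(nk)
where ω_3 = e^(-2πi/3)

Computing each X[k]:
X[0] = -1
X[1] = 5.0000-1.7321i
X[2] = 5.0000+1.7321i

X = [-1, 5.0000-1.7321i, 5.0000+1.7321i]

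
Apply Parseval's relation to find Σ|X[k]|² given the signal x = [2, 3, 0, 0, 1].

Parseval: Σ|x[n]|² = (1/N)Σ|X[k]|², so Σ|X[k]|² = N·Σ|x[n]|² = 5·14.0000

Σ|X[k]|² = N·Σ|x[n]|² = 5·14.0000 = 70.0000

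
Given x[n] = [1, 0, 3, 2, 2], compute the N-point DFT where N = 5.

X[k] = Σ(n=0 to 4) x[n] · ω_5^(nk)
where ω_5 = e^(-2πi/5)

Computing each X[k]:
X[0] = 8
X[1] = -2.4271+1.3143i
X[2] = 0.9271+2.1266i
X[3] = 0.9271-2.1266i
X[4] = -2.4271-1.3143i

X = [8, -2.4271+1.3143i, 0.9271+2.1266i, 0.9271-2.1266i, -2.4271-1.3143i]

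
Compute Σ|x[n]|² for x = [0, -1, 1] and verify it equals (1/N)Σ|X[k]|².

Time domain:
Σ|x[n]|² = |0|² + |-1|² + |1|² = 2.0000

Frequency domain:
(1/3)Σ|X[k]|² = (1/3)(|0|² + |1.7321i|² + |-1.7321i|²) = (1/3)·6.0000 = 2.0000

Both sides agree, confirming Parseval's theorem.

Σ|x[n]|² = (1/N)Σ|X[k]|² = 2.0000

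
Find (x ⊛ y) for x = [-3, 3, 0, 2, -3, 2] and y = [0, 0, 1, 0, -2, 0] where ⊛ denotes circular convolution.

(x ⊛ y)[n] = Σ(m=0 to 5) x[m] · y[(n-m) mod 6]

Computing each output sample:
(x ⊛ y)[0] = -3
(x ⊛ y)[1] = -2
(x ⊛ y)[2] = 3
(x ⊛ y)[3] = -1
(x ⊛ y)[4] = 6
(x ⊛ y)[5] = -4

x ⊛ y = [-3, -2, 3, -1, 6, -4]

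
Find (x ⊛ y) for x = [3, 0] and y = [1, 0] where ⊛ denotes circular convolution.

(x ⊛ y)[n] = Σ(m=0 to 1) x[m] · y[(n-m) mod 2]

Computing each output sample:
(x ⊛ y)[0] = 3
(x ⊛ y)[1] = 0

x ⊛ y = [3, 0]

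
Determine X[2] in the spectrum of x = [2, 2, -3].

X[2] = Σ(n=0 to 2) x[n] · ω_3^(2n) where ω_3 = e^(-2πi/3)
= (2)·ω_3^0 + (2)·ω_3^2 + (-3)·ω_3^4

X[2] = 2.5000+4.3301i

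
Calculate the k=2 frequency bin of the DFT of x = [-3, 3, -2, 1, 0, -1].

X[2] = Σ(n=0 to 5) x[n] · ω_6^(2n) where ω_6 = e^(-2πi/6)
= (-3)·ω_6^0 + (3)·ω_6^2 + (-2)·ω_6^4 + (1)·ω_6^6 + (0)·ω_6^8 + (-1)·ω_6^10

X[2] = -2.0000-5.1962i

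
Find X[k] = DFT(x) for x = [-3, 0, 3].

X[k] = Σ(n=0 to 2) x[n] · ω_3^(nk)
where ω_3 = e^(-2πi/3)

Computing each X[k]:
X[0] = 0
X[1] = -4.5000+2.5981i
X[2] = -4.5000-2.5981i

X = [0, -4.5000+2.5981i, -4.5000-2.5981i]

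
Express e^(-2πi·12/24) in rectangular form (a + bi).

ω_24^12 = e^(-2πi·12/24)
= cos(-2π·12/24) + i·sin(-2π·12/24)
= cos(-24π/24) + i·sin(-24π/24)

ω_24^12 = cos(-24π/24) + i·sin(-24π/24) = -1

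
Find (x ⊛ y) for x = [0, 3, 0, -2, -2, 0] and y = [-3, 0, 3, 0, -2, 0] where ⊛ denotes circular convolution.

(x ⊛ y)[n] = Σ(m=0 to 5) x[m] · y[(n-m) mod 6]

Computing each output sample:
(x ⊛ y)[0] = -6
(x ⊛ y)[1] = -5
(x ⊛ y)[2] = 4
(x ⊛ y)[3] = 15
(x ⊛ y)[4] = 6
(x ⊛ y)[5] = -12

x ⊛ y = [-6, -5, 4, 15, 6, -12]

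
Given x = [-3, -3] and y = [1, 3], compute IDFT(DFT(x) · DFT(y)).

(x ⊛ y)[n] = Σ(m=0 to 1) x[m] · y[(n-m) mod 2]

Computing each output sample:
(x ⊛ y)[0] = -12
(x ⊛ y)[1] = -12

x ⊛ y = [-12, -12]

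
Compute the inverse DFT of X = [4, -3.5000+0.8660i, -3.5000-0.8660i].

x[n] = (1/3) Σ(k=0 to 2) X[k] · e^(2πikn/3)

Computing each x[n]:
x[0] = -1
x[1] = 2
x[2] = 3

x = [-1, 2, 3]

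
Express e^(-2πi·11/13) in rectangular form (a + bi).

ω_13^11 = e^(-2πi·11/13)
= cos(-2π·11/13) + i·sin(-2π·11/13)
= cos(-22π/13) + i·sin(-22π/13)

ω_13^11 = cos(-22π/13) + i·sin(-22π/13) = 0.5681+0.8230i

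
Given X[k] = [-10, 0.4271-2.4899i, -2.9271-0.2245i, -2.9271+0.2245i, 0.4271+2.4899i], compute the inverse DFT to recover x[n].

x[n] = (1/5) Σ(k=0 to 4) X[k] · e^(2πikn/5)

Computing each x[n]:
x[0] = -3
x[1] = 0
x[2] = -2
x[3] = -3
x[4] = -2

x = [-3, 0, -2, -3, -2]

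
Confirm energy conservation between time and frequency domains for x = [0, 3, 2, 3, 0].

Time domain:
Σ|x[n]|² = |0|² + |3|² + |2|² + |3|² + |0|² = 22.0000

Frequency domain:
(1/5)Σ|X[k]|² = (1/5)(|8|² + |-3.1180-2.2654i|² + |-0.8820-2.7144i|² + |-0.8820+2.7144i|² + |-3.1180+2.2654i|²) = (1/5)·110.0000 = 22.0000

Both sides agree, confirming Parseval's theorem.

Σ|x[n]|² = (1/N)Σ|X[k]|² = 22.0000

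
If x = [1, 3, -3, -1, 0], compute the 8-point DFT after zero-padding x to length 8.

Original 5-point DFT: [0, 5.1631-1.6776i, -2.6631-3.6655i, -2.6631+3.6655i, 5.1631+1.6776i]
Zero-padded 8-point DFT provides frequency interpolation.

DFT_8([x, 0, ...]) = [0, 3.8284+1.5858i, 4-4i, -1.8284-4.4142i, -4, -1.8284+4.4142i, 4+4i, 3.8284-1.5858i]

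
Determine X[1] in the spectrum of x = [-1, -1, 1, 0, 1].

X[1] = Σ(n=0 to 4) x[n] · ω_5^(1n) where ω_5 = e^(-2πi/5)
= (-1)·ω_5^0 + (-1)·ω_5^1 + (1)·ω_5^2 + (0)·ω_5^3 + (1)·ω_5^4

X[1] = -1.8090+1.3143i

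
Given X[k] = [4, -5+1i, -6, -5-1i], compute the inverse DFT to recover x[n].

x[n] = (1/4) Σ(k=0 to 3) X[k] · e^(2πikn/4)

Computing each x[n]:
x[0] = -3
x[1] = 2
x[2] = 2
x[3] = 3

x = [-3, 2, 2, 3]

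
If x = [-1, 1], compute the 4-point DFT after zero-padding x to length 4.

Original 2-point DFT: [0, -2]
Zero-padded 4-point DFT provides frequency interpolation.

DFT_4([x, 0, ...]) = [0, -1-1i, -2, -1+1i]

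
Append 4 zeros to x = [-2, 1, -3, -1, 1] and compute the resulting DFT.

Original 5-point DFT: [-4, 1.8541+1.1756i, -4.8541-1.9021i, -4.8541+1.9021i, 1.8541-1.1756i]
Zero-padded 9-point DFT provides frequency interpolation.

DFT_9([x, 0, ...]) = [-4, -2.1946+2.8356i, 2.2588-0.1820i, -2.5000-4.3301i, -4.5642-0.4195i, -4.5642+0.4195i, -2.5000+4.3301i, 2.2588+0.1820i, -2.1946-2.8356i]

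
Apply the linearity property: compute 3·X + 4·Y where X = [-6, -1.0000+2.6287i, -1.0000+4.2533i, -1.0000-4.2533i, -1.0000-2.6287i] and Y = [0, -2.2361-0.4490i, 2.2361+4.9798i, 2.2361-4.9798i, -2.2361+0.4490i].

By linearity: DFT(3x + 4y) = 3·DFT(x) + 4·DFT(y)
= 3·[-6, -1.0000+2.6287i, -1.0000+4.2533i, -1.0000-4.2533i, -1.0000-2.6287i] + 4·[0, -2.2361-0.4490i, 2.2361+4.9798i, 2.2361-4.9798i, -2.2361+0.4490i]

Computing element-wise:
Z[0] = 3·(-6) + 4·(0) = -18
Z[1] = 3·(-1.0000+2.6287i) + 4·(-2.2361-0.4490i) = -11.9444+6.0901i
Z[2] = 3·(-1.0000+4.2533i) + 4·(2.2361+4.9798i) = 5.9444+32.6791i
Z[3] = 3·(-1.0000-4.2533i) + 4·(2.2361-4.9798i) = 5.9444-32.6791i
Z[4] = 3·(-1.0000-2.6287i) + 4·(-2.2361+0.4490i) = -11.9444-6.0901i

DFT(3x + 4y) = 3·X + 4·Y = [-18, -11.9444+6.0901i, 5.9444+32.6791i, 5.9444-32.6791i, -11.9444-6.0901i]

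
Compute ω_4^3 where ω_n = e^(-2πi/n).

ω_4^3 = e^(-2πi·3/4)
= cos(-2π·3/4) + i·sin(-2π·3/4)
= cos(-6π/4) + i·sin(-6π/4)

ω_4^3 = cos(-6π/4) + i·sin(-6π/4) = 1i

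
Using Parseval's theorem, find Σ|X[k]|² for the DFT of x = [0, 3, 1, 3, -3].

Parseval: Σ|x[n]|² = (1/N)Σ|X[k]|², so Σ|X[k]|² = N·Σ|x[n]|² = 5·28.0000

Σ|X[k]|² = N·Σ|x[n]|² = 5·28.0000 = 140.0000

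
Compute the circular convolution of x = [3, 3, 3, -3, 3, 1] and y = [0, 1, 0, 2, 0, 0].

(x ⊛ y)[n] = Σ(m=0 to 5) x[m] · y[(n-m) mod 6]

Computing each output sample:
(x ⊛ y)[0] = -5
(x ⊛ y)[1] = 9
(x ⊛ y)[2] = 5
(x ⊛ y)[3] = 9
(x ⊛ y)[4] = 3
(x ⊛ y)[5] = 9

x ⊛ y = [-5, 9, 5, 9, 3, 9]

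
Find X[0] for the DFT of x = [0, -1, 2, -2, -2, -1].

X[0] = Σ(n=0 to 5) x[n] · ω_6^0 = Σ x[n]
= (0) + (-1) + (2) + (-2) + (-2) + (-1)

X[0] = -4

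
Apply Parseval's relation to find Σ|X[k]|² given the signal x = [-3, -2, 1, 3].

Parseval: Σ|x[n]|² = (1/N)Σ|X[k]|², so Σ|X[k]|² = N·Σ|x[n]|² = 4·23.0000

Σ|X[k]|² = N·Σ|x[n]|² = 4·23.0000 = 92.0000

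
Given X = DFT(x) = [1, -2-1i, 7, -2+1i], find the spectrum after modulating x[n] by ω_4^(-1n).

Modulation property: DFT(ω_4^(-1n)·x[n]) = X[(k-1) mod 4], so circularly shift X by 1 positions.

X[k-1] = [-2+1i, 1, -2-1i, 7]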